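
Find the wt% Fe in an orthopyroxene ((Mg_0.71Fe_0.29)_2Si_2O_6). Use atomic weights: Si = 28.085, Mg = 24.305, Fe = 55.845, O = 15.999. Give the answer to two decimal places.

14.79 mass %

M((Mg_0.71Fe_0.29)_2Si_2O_6) = 219.067 g/mol.
Fe contributes 0.58 × 55.845 = 32.390 g per mole.
32.390/219.067 = 0.1479 → 14.79%.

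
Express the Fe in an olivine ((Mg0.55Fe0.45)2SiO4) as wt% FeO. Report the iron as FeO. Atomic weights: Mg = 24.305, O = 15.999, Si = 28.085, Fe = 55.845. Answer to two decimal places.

Molar mass of (Mg0.55Fe0.45)2SiO4 = 1.10·24.305 + 0.90·55.845 + 1·28.085 + 4·15.999 = 169.077 g/mol.
Each formula unit contains 0.90 Fe, equivalent to 0.90/1 = 0.9000 mol FeO.
M(FeO) = 1×55.845 + 1×15.999 = 71.844 g/mol.
Mass of FeO per formula unit = 0.9000 × 71.844 = 64.660 g.
FeO wt% = 64.660 / 169.077 × 100 = 38.24%.

38.24 wt%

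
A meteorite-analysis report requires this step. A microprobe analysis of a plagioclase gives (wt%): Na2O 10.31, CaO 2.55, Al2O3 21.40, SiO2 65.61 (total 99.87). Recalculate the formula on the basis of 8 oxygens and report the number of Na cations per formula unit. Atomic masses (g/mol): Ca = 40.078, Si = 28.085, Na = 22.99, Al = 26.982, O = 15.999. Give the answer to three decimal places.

Na2O: 10.31/61.979 = 0.16635 mol → 0.33270 mol Na, 0.16635 mol O.
CaO: 2.55/56.077 = 0.04547 mol → 0.04547 mol Ca, 0.04547 mol O.
Al2O3: 21.40/101.961 = 0.20988 mol → 0.41976 mol Al, 0.62964 mol O.
SiO2: 65.61/60.083 = 1.09199 mol → 1.09199 mol Si, 2.18398 mol O.
Total oxygen = 3.02544 mol. Normalization factor = 8/3.02544 = 2.64424.
Na per 8 O = 0.33270 × 2.64424 = 0.880.

0.880 Na apfu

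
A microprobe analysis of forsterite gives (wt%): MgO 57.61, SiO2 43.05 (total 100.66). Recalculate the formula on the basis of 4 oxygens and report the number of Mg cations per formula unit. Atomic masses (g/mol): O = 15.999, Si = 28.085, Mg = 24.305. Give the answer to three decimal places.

MgO: 57.61/40.304 = 1.42939 mol → 1.42939 mol Mg, 1.42939 mol O.
SiO2: 43.05/60.083 = 0.71651 mol → 0.71651 mol Si, 1.43302 mol O.
Total oxygen = 2.86241 mol. Normalization factor = 4/2.86241 = 1.39742.
Mg per 4 O = 1.42939 × 1.39742 = 1.997.

1.997 Mg apfu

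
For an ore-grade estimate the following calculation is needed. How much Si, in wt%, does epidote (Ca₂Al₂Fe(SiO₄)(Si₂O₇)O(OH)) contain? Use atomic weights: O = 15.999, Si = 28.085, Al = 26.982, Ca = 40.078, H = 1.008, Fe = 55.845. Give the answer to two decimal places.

Molar mass of Ca₂Al₂Fe(SiO₄)(Si₂O₇)O(OH): 2*40.078 + 2*26.982 + 1*55.845 + 3*28.085 + 13*15.999 + 1*1.008 = 483.215 g/mol.
Mass of Si per formula unit: 3 × 28.085 = 84.255 g.
Weight fraction Si = 84.255 / 483.215 = 0.1744.

17.44 wt%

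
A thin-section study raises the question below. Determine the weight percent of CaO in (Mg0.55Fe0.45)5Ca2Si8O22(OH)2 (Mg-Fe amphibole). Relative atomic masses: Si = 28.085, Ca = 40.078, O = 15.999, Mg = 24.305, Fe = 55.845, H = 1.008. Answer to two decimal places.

12.70 wt%

Molar mass of (Mg0.55Fe0.45)5Ca2Si8O22(OH)2 = 2.75×24.305 + 2.25×55.845 + 2×40.078 + 8×28.085 + 24×15.999 + 2×1.008 = 883.318 g/mol.
Each formula unit contains 2 Ca, equivalent to 2/1 = 2.0000 mol CaO.
M(CaO) = 1×40.078 + 1×15.999 = 56.077 g/mol.
Mass of CaO per formula unit = 2.0000 × 56.077 = 112.154 g.
CaO wt% = 112.154 / 883.318 × 100 = 12.70%.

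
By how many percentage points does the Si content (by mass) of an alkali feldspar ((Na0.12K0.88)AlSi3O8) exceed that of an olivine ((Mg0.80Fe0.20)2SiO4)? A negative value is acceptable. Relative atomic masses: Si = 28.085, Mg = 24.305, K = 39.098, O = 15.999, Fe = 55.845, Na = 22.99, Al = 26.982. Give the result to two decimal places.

Si in (Na0.12K0.88)AlSi3O8: molar mass 276.394 g/mol; 3×28.085 = 84.255 g → 30.48 wt%.
Si in (Mg0.80Fe0.20)2SiO4: molar mass 153.307 g/mol; 1×28.085 = 28.085 g → 18.32 wt%.
Difference = 30.48 − 18.32 = 12.16 percentage points.

12.16 percentage points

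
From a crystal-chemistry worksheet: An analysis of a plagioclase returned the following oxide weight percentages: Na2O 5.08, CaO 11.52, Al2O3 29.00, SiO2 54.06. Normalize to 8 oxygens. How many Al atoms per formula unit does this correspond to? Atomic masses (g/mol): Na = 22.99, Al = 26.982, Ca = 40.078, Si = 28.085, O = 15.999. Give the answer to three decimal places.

1.548 Al apfu

5.08 wt% Na2O ÷ 61.979 g/mol = 0.08196 mol, giving 0.16392 Na and 0.08196 O.
11.52 wt% CaO ÷ 56.077 g/mol = 0.20543 mol, giving 0.20543 Ca and 0.20543 O.
29.00 wt% Al2O3 ÷ 101.961 g/mol = 0.28442 mol, giving 0.56884 Al and 0.85326 O.
54.06 wt% SiO2 ÷ 60.083 g/mol = 0.89976 mol, giving 0.89976 Si and 1.79952 O.
Oxygen sums to 2.94017; scaling by 8/2.94017 = 2.72093 puts the formula on 8 O.
Al: 0.56884 × 2.72093 = 1.548 atoms per formula unit.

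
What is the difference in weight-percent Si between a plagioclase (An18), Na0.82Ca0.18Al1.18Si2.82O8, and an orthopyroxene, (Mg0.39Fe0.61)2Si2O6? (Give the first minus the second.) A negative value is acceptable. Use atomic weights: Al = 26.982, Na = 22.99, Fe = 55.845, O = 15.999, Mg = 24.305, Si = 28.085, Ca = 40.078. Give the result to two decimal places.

Si in Na0.82Ca0.18Al1.18Si2.82O8: molar mass 265.096 g/mol; 2.82×28.085 = 79.200 g → 29.88 wt%.
Si in (Mg0.39Fe0.61)2Si2O6: molar mass 239.253 g/mol; 2×28.085 = 56.170 g → 23.48 wt%.
Difference = 29.88 − 23.48 = 6.40 percentage points.

6.40 percentage points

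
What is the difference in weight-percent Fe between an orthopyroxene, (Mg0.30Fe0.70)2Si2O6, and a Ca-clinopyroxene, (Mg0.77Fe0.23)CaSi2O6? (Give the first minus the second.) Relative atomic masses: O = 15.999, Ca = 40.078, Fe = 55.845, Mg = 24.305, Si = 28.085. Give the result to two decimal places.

M((Mg0.30Fe0.70)2Si2O6) = 244.930 g/mol, so wt% Fe = 78.183/244.930 × 100 = 31.92%.
M((Mg0.77Fe0.23)CaSi2O6) = 223.801 g/mol, so wt% Fe = 12.844/223.801 × 100 = 5.74%.
31.92 − 5.74 = 26.18 pp.

26.18 percentage points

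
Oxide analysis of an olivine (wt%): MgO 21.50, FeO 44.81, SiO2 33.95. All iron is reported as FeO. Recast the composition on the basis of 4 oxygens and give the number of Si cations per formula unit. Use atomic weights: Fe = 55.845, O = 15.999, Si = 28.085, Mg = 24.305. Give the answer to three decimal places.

0.988 Si apfu

21.50 wt% MgO ÷ 40.304 g/mol = 0.53345 mol, giving 0.53345 Mg and 0.53345 O.
44.81 wt% FeO ÷ 71.844 g/mol = 0.62371 mol, giving 0.62371 Fe and 0.62371 O.
33.95 wt% SiO2 ÷ 60.083 g/mol = 0.56505 mol, giving 0.56505 Si and 1.13010 O.
Oxygen sums to 2.28726; scaling by 4/2.28726 = 1.74882 puts the formula on 4 O.
Si: 0.56505 × 1.74882 = 0.988 atoms per formula unit.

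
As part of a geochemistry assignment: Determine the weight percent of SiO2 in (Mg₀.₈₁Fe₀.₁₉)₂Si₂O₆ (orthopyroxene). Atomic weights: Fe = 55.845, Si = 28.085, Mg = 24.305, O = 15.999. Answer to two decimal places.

56.48 wt%

Formula mass = 212.759 g/mol.
2 Si → 2.0000 mol SiO2 per formula unit; M(SiO2) = 60.083, so SiO2 mass = 120.166 g.
120.166/212.759 × 100 = 56.48 wt%.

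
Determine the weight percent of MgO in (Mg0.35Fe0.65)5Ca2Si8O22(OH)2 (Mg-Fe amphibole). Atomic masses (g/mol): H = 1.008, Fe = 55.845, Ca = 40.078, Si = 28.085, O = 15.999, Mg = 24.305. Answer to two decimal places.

7.71 wt%

M((Mg0.35Fe0.65)5Ca2Si8O22(OH)2) = 914.858 g/mol; M(MgO) = 40.304 g/mol.
Moles MgO per formula unit = 1.75 Mg ÷ 1 = 1.7500.
MgO fraction = (1.7500 × 40.304) / 914.858 = 70.532/914.858 = 0.0771.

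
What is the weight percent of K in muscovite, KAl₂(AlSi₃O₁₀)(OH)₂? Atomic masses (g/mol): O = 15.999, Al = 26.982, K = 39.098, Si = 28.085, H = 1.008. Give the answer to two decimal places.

Formula mass = 1×39.098 + 3×26.982 + 3×28.085 + 12×15.999 + 2×1.008 = 398.303 g/mol, of which 39.098 g is K.
So K makes up 39.098/398.303 = 0.0982 of the mass, i.e. 9.82%.

9.82 mass %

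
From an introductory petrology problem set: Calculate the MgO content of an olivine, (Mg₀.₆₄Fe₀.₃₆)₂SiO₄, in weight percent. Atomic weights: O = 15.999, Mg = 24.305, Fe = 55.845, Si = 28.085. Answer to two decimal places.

31.57 wt%

Formula mass = 163.400 g/mol.
1.28 Mg → 1.2800 mol MgO per formula unit; M(MgO) = 40.304, so MgO mass = 51.589 g.
51.589/163.400 × 100 = 31.57 wt%.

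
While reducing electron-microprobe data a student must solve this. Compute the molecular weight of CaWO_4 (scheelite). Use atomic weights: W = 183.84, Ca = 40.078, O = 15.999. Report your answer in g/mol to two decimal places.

287.91 g/mol

The formula mass is the sum 1×40.078 + 1×183.84 + 4×15.999.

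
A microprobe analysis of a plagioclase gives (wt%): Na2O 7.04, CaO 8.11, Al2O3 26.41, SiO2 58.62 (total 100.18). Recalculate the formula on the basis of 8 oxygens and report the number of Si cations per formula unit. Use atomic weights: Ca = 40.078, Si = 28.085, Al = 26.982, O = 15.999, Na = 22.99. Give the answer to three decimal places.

Na2O: 7.04/61.979 = 0.11359 mol → 0.22718 mol Na, 0.11359 mol O.
CaO: 8.11/56.077 = 0.14462 mol → 0.14462 mol Ca, 0.14462 mol O.
Al2O3: 26.41/101.961 = 0.25902 mol → 0.51804 mol Al, 0.77706 mol O.
SiO2: 58.62/60.083 = 0.97565 mol → 0.97565 mol Si, 1.95130 mol O.
Total oxygen = 2.98657 mol. Normalization factor = 8/2.98657 = 2.67866.
Si per 8 O = 0.97565 × 2.67866 = 2.613.

2.613 Si apfu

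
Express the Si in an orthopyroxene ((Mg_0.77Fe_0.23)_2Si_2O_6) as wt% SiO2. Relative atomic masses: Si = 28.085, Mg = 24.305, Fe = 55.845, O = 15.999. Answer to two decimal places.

55.82 wt%

Formula mass = 215.282 g/mol.
2 Si → 2.0000 mol SiO2 per formula unit; M(SiO2) = 60.083, so SiO2 mass = 120.166 g.
120.166/215.282 × 100 = 55.82 wt%.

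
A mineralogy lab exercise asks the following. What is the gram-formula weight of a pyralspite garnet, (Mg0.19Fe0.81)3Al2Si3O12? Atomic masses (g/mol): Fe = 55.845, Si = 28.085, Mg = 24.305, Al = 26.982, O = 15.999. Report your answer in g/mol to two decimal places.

479.76 g/mol

The formula mass is the sum 0.57(24.305) + 2.43(55.845) + 2(26.982) + 3(28.085) + 12(15.999).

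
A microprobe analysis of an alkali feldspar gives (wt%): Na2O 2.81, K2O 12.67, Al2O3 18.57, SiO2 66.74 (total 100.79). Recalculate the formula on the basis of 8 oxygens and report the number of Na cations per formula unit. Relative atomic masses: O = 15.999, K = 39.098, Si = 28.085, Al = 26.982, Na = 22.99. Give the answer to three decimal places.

Na2O (M=61.979): mol = 0.04534; Na = 0.09068, O = 0.04534.
K2O (M=94.195): mol = 0.13451; K = 0.26902, O = 0.13451.
Al2O3 (M=101.961): mol = 0.18213; Al = 0.36426, O = 0.54639.
SiO2 (M=60.083): mol = 1.11080; Si = 1.11080, O = 2.22160.
ΣO = 2.94784; factor = 8/ΣO = 2.71385.
Na apfu = 0.09068 × 2.71385 = 0.246.

0.246 Na apfu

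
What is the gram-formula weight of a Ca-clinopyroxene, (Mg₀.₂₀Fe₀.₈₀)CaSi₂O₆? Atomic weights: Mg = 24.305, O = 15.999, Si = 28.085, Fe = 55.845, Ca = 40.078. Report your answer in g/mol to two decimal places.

241.78 g/mol

M = 0.20*24.305 + 0.80*55.845 + 1*40.078 + 2*28.085 + 6*15.999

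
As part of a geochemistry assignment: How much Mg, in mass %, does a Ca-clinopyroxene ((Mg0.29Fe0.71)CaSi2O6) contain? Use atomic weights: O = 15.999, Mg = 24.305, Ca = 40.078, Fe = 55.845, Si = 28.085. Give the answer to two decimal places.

2.95 mass %

M((Mg0.29Fe0.71)CaSi2O6) = 238.940 g/mol.
Mg contributes 0.29 × 24.305 = 7.048 g per mole.
7.048/238.940 = 0.0295 → 2.95%.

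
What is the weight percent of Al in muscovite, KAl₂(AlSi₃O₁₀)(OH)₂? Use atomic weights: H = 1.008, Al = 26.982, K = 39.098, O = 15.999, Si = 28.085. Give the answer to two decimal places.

20.32 weight percent

Molar mass of KAl₂(AlSi₃O₁₀)(OH)₂: 1×39.098 + 3×26.982 + 3×28.085 + 12×15.999 + 2×1.008 = 398.303 g/mol.
Mass of Al per formula unit: 3 × 26.982 = 80.946 g.
Weight fraction Al = 80.946 / 398.303 = 0.2032.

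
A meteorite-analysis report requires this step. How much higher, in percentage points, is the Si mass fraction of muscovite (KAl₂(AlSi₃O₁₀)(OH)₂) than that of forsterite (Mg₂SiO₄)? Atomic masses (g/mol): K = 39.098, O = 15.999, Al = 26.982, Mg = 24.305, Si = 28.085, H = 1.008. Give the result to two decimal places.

1.19 percentage points

First mineral: 84.255 g Si in 398.303 g formula = 21.15 wt% Si.
Second mineral: 28.085 g Si in 140.691 g formula = 19.96 wt% Si.
21.15% − 19.96% gives a difference of 1.19 percentage points.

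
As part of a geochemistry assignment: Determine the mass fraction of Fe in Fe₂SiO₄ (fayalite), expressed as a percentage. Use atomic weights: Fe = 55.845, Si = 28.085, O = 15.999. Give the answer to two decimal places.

Molar mass of Fe₂SiO₄: 2·55.845 + 1·28.085 + 4·15.999 = 203.771 g/mol.
Mass of Fe per formula unit: 2 × 55.845 = 111.690 g.
Weight fraction Fe = 111.690 / 203.771 = 0.5481.

54.81 wt%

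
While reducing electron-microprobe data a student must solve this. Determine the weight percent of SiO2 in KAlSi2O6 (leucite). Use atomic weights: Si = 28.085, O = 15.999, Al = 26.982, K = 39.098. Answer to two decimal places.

Molar mass of KAlSi2O6 = 1·39.098 + 1·26.982 + 2·28.085 + 6·15.999 = 218.244 g/mol.
Each formula unit contains 2 Si, equivalent to 2/1 = 2.0000 mol SiO2.
M(SiO2) = 1×28.085 + 2×15.999 = 60.083 g/mol.
Mass of SiO2 per formula unit = 2.0000 × 60.083 = 120.166 g.
SiO2 wt% = 120.166 / 218.244 × 100 = 55.06%.

55.06 wt%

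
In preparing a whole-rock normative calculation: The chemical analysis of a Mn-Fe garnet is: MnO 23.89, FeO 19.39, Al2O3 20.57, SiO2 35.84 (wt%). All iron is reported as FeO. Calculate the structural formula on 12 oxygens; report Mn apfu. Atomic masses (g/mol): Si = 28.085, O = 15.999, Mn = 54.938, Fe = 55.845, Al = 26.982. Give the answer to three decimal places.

23.89 wt% MnO ÷ 70.937 g/mol = 0.33678 mol, giving 0.33678 Mn and 0.33678 O.
19.39 wt% FeO ÷ 71.844 g/mol = 0.26989 mol, giving 0.26989 Fe and 0.26989 O.
20.57 wt% Al2O3 ÷ 101.961 g/mol = 0.20174 mol, giving 0.40348 Al and 0.60522 O.
35.84 wt% SiO2 ÷ 60.083 g/mol = 0.59651 mol, giving 0.59651 Si and 1.19302 O.
Oxygen sums to 2.40491; scaling by 12/2.40491 = 4.98979 puts the formula on 12 O.
Mn: 0.33678 × 4.98979 = 1.680 atoms per formula unit.

1.680 Mn apfu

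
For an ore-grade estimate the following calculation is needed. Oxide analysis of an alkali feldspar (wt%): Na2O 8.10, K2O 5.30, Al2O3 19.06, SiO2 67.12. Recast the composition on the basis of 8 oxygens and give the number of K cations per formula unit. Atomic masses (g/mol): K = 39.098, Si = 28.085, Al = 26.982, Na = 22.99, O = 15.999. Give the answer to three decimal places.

Na2O (M=61.979): mol = 0.13069; Na = 0.26138, O = 0.13069.
K2O (M=94.195): mol = 0.05627; K = 0.11254, O = 0.05627.
Al2O3 (M=101.961): mol = 0.18693; Al = 0.37386, O = 0.56079.
SiO2 (M=60.083): mol = 1.11712; Si = 1.11712, O = 2.23424.
ΣO = 2.98199; factor = 8/ΣO = 2.68277.
K apfu = 0.11254 × 2.68277 = 0.302.

0.302 K apfu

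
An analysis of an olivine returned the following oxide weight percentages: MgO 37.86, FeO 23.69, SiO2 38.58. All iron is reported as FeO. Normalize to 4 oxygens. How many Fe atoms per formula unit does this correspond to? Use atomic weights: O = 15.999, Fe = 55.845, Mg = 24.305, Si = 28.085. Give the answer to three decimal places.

0.517 Fe apfu

MgO (M=40.304): mol = 0.93936; Mg = 0.93936, O = 0.93936.
FeO (M=71.844): mol = 0.32974; Fe = 0.32974, O = 0.32974.
SiO2 (M=60.083): mol = 0.64211; Si = 0.64211, O = 1.28422.
ΣO = 2.55332; factor = 4/ΣO = 1.56659.
Fe apfu = 0.32974 × 1.56659 = 0.517.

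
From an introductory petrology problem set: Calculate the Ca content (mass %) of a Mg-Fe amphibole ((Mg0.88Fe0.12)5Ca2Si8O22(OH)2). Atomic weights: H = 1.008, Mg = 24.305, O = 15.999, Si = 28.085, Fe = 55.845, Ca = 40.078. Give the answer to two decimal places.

9.64 mass %

Formula mass = 4.40*24.305 + 0.60*55.845 + 2*40.078 + 8*28.085 + 24*15.999 + 2*1.008 = 831.277 g/mol, of which 80.156 g is Ca.
So Ca makes up 80.156/831.277 = 0.0964 of the mass, i.e. 9.64%.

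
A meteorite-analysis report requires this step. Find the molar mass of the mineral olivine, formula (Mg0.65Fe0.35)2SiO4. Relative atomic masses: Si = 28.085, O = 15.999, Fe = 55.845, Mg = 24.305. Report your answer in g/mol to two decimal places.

The formula mass is the sum 1.30·24.305 + 0.70·55.845 + 1·28.085 + 4·15.999.

162.77 g/mol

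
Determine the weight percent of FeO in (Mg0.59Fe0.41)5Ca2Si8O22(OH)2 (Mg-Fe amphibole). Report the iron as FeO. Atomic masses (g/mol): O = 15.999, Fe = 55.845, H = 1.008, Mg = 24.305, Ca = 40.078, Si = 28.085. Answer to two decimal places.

16.79 wt%

Formula mass = 877.010 g/mol.
2.05 Fe → 2.0500 mol FeO per formula unit; M(FeO) = 71.844, so FeO mass = 147.280 g.
147.280/877.010 × 100 = 16.79 wt%.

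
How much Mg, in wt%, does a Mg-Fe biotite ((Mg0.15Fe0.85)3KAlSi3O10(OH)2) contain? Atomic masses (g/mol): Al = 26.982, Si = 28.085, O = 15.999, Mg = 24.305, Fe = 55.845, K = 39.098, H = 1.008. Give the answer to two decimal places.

2.20 wt%

M((Mg0.15Fe0.85)3KAlSi3O10(OH)2) = 497.681 g/mol.
Mg contributes 0.45 × 24.305 = 10.937 g per mole.
10.937/497.681 = 0.0220 → 2.20%.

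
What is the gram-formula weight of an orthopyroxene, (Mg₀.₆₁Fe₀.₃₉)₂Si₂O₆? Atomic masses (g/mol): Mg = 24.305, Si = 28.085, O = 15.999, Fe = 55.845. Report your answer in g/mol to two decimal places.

225.38 g/mol

Mg: 1.22 × 24.305 = 29.6521
Fe: 0.78 × 55.845 = 43.5591
Si: 2 × 28.085 = 56.1700
O: 6 × 15.999 = 95.9940
Summing the contributions gives the formula mass.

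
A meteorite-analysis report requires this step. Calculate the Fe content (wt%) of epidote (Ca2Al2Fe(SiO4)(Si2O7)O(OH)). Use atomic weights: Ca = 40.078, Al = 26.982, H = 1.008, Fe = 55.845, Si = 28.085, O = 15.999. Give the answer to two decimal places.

Molar mass of Ca2Al2Fe(SiO4)(Si2O7)O(OH): 2×40.078 + 2×26.982 + 1×55.845 + 3×28.085 + 13×15.999 + 1×1.008 = 483.215 g/mol.
Mass of Fe per formula unit: 1 × 55.845 = 55.845 g.
Weight fraction Fe = 55.845 / 483.215 = 0.1156.

11.56 wt%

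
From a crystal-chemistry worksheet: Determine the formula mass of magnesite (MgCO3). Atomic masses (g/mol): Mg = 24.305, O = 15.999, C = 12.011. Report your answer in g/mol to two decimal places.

84.31 g/mol

Mg: 1 × 24.305 = 24.3050
C: 1 × 12.011 = 12.0110
O: 3 × 15.999 = 47.9970
Summing the contributions gives the formula mass.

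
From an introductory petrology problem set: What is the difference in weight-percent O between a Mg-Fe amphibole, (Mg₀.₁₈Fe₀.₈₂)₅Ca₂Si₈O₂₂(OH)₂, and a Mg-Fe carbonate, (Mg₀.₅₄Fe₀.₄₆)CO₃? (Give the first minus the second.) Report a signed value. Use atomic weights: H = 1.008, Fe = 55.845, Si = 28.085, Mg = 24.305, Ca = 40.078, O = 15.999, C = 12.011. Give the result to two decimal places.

-7.79 percentage points

O in (Mg₀.₁₈Fe₀.₈₂)₅Ca₂Si₈O₂₂(OH)₂: molar mass 941.667 g/mol; 24×15.999 = 383.976 g → 40.78 wt%.
O in (Mg₀.₅₄Fe₀.₄₆)CO₃: molar mass 98.821 g/mol; 3×15.999 = 47.997 g → 48.57 wt%.
Difference = 40.78 − 48.57 = -7.79 percentage points.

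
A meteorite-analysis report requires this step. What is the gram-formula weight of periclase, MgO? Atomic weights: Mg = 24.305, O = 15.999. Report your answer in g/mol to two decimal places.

The formula mass is the sum 1·24.305 + 1·15.999.

40.30 g/mol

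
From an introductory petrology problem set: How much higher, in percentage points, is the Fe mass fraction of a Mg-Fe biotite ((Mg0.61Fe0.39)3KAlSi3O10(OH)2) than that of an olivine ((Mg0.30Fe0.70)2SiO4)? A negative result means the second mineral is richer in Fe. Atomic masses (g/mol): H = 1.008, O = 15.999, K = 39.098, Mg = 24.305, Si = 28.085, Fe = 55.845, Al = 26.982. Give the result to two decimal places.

-27.91 percentage points

M((Mg0.61Fe0.39)3KAlSi3O10(OH)2) = 454.156 g/mol, so wt% Fe = 65.339/454.156 × 100 = 14.39%.
M((Mg0.30Fe0.70)2SiO4) = 184.847 g/mol, so wt% Fe = 78.183/184.847 × 100 = 42.30%.
14.39 − 42.30 = -27.91 pp.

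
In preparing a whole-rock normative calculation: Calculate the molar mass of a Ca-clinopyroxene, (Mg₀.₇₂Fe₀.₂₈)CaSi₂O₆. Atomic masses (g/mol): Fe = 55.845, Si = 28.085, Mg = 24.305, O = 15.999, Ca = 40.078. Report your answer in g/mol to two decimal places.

225.38 g/mol

Mg: 0.72 × 24.305 = 17.4996
Fe: 0.28 × 55.845 = 15.6366
Ca: 1 × 40.078 = 40.0780
Si: 2 × 28.085 = 56.1700
O: 6 × 15.999 = 95.9940
Summing the contributions gives the formula mass.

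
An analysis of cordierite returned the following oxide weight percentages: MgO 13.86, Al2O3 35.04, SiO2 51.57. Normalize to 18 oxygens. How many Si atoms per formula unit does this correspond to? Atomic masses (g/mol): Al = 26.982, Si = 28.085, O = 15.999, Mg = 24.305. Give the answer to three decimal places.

4.997 Si apfu

13.86 wt% MgO ÷ 40.304 g/mol = 0.34389 mol, giving 0.34389 Mg and 0.34389 O.
35.04 wt% Al2O3 ÷ 101.961 g/mol = 0.34366 mol, giving 0.68732 Al and 1.03098 O.
51.57 wt% SiO2 ÷ 60.083 g/mol = 0.85831 mol, giving 0.85831 Si and 1.71662 O.
Oxygen sums to 3.09149; scaling by 18/3.09149 = 5.82244 puts the formula on 18 O.
Si: 0.85831 × 5.82244 = 4.997 atoms per formula unit.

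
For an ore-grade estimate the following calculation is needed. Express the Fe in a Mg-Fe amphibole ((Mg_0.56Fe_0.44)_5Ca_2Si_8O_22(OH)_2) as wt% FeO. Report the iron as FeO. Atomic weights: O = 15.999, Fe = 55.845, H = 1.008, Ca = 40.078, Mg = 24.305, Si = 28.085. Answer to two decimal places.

17.93 wt%

Molar mass of (Mg_0.56Fe_0.44)_5Ca_2Si_8O_22(OH)_2 = 2.80*24.305 + 2.20*55.845 + 2*40.078 + 8*28.085 + 24*15.999 + 2*1.008 = 881.741 g/mol.
Each formula unit contains 2.20 Fe, equivalent to 2.20/1 = 2.2000 mol FeO.
M(FeO) = 1×55.845 + 1×15.999 = 71.844 g/mol.
Mass of FeO per formula unit = 2.2000 × 71.844 = 158.057 g.
FeO wt% = 158.057 / 881.741 × 100 = 17.93%.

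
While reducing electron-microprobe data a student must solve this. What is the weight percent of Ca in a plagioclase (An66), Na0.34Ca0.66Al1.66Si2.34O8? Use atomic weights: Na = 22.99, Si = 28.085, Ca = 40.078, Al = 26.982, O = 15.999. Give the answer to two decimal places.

Molar mass of Na0.34Ca0.66Al1.66Si2.34O8: 0.34×22.99 + 0.66×40.078 + 1.66×26.982 + 2.34×28.085 + 8×15.999 = 272.769 g/mol.
Mass of Ca per formula unit: 0.66 × 40.078 = 26.451 g.
Weight fraction Ca = 26.451 / 272.769 = 0.0970.

9.70 wt%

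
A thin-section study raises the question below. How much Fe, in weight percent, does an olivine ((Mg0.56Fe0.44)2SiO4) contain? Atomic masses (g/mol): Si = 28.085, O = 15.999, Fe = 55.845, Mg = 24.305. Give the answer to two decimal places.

29.17 weight percent

Formula mass = 1.12×24.305 + 0.88×55.845 + 1×28.085 + 4×15.999 = 168.446 g/mol, of which 49.144 g is Fe.
So Fe makes up 49.144/168.446 = 0.2917 of the mass, i.e. 29.17%.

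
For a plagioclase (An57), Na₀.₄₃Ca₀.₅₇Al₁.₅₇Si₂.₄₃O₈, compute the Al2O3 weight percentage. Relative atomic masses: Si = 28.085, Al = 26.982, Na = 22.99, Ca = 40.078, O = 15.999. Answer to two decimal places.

29.50 wt%

Molar mass of Na₀.₄₃Ca₀.₅₇Al₁.₅₇Si₂.₄₃O₈ = 0.43*22.99 + 0.57*40.078 + 1.57*26.982 + 2.43*28.085 + 8*15.999 = 271.330 g/mol.
Each formula unit contains 1.57 Al, equivalent to 1.57/2 = 0.7850 mol Al2O3.
M(Al2O3) = 2×26.982 + 3×15.999 = 101.961 g/mol.
Mass of Al2O3 per formula unit = 0.7850 × 101.961 = 80.039 g.
Al2O3 wt% = 80.039 / 271.330 × 100 = 29.50%.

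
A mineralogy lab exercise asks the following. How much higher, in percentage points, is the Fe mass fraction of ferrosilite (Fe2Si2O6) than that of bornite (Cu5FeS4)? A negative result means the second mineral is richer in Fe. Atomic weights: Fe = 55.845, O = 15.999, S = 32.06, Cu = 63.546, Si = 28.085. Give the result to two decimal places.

31.20 percentage points

First mineral: 111.690 g Fe in 263.854 g formula = 42.33 wt% Fe.
Second mineral: 55.845 g Fe in 501.815 g formula = 11.13 wt% Fe.
42.33% − 11.13% gives a difference of 31.20 percentage points.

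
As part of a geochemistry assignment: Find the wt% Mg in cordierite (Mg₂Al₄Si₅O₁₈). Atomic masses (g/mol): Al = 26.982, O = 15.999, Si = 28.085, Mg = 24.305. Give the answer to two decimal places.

8.31 wt%

Molar mass of Mg₂Al₄Si₅O₁₈: 2·24.305 + 4·26.982 + 5·28.085 + 18·15.999 = 584.945 g/mol.
Mass of Mg per formula unit: 2 × 24.305 = 48.610 g.
Weight fraction Mg = 48.610 / 584.945 = 0.0831.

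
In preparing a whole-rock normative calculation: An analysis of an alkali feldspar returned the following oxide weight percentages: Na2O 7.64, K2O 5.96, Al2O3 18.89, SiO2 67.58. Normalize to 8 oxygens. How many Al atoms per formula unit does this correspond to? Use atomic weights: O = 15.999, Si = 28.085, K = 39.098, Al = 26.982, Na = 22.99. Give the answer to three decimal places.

Na2O (M=61.979): mol = 0.12327; Na = 0.24654, O = 0.12327.
K2O (M=94.195): mol = 0.06327; K = 0.12654, O = 0.06327.
Al2O3 (M=101.961): mol = 0.18527; Al = 0.37054, O = 0.55581.
SiO2 (M=60.083): mol = 1.12478; Si = 1.12478, O = 2.24956.
ΣO = 2.99191; factor = 8/ΣO = 2.67388.
Al apfu = 0.37054 × 2.67388 = 0.991.

0.991 Al apfu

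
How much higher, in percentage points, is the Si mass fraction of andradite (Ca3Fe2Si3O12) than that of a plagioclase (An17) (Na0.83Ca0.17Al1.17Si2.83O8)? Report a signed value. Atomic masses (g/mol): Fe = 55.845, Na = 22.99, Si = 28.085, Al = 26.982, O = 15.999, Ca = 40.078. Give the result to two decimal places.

First mineral: 84.255 g Si in 508.167 g formula = 16.58 wt% Si.
Second mineral: 79.481 g Si in 264.936 g formula = 30.00 wt% Si.
16.58% − 30.00% gives a difference of -13.42 percentage points.

-13.42 percentage points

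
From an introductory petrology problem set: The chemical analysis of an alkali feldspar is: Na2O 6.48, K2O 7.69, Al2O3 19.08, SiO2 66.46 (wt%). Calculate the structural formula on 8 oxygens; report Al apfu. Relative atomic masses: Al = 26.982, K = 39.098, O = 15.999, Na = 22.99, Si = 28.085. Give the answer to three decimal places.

1.012 Al apfu

Na2O (M=61.979): mol = 0.10455; Na = 0.20910, O = 0.10455.
K2O (M=94.195): mol = 0.08164; K = 0.16328, O = 0.08164.
Al2O3 (M=101.961): mol = 0.18713; Al = 0.37426, O = 0.56139.
SiO2 (M=60.083): mol = 1.10614; Si = 1.10614, O = 2.21228.
ΣO = 2.95986; factor = 8/ΣO = 2.70283.
Al apfu = 0.37426 × 2.70283 = 1.012.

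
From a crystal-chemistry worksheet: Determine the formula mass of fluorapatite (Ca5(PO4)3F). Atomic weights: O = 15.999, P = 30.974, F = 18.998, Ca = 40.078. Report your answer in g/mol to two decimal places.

504.30 g/mol

The formula mass is the sum 5×40.078 + 3×30.974 + 12×15.999 + 1×18.998.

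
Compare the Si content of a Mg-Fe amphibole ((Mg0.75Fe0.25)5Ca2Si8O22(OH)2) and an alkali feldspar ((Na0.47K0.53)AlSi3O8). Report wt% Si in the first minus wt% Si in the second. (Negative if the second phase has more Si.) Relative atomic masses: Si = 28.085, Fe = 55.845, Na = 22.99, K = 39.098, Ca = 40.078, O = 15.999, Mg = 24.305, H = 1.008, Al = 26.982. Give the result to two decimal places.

-4.74 percentage points

M((Mg0.75Fe0.25)5Ca2Si8O22(OH)2) = 851.778 g/mol, so wt% Si = 224.680/851.778 × 100 = 26.38%.
M((Na0.47K0.53)AlSi3O8) = 270.756 g/mol, so wt% Si = 84.255/270.756 × 100 = 31.12%.
26.38 − 31.12 = -4.74 pp.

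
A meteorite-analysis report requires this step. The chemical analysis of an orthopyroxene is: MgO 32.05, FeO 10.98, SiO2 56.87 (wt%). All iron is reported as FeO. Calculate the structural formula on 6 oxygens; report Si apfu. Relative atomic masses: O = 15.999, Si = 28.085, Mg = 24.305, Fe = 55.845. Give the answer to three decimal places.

32.05 wt% MgO ÷ 40.304 g/mol = 0.79521 mol, giving 0.79521 Mg and 0.79521 O.
10.98 wt% FeO ÷ 71.844 g/mol = 0.15283 mol, giving 0.15283 Fe and 0.15283 O.
56.87 wt% SiO2 ÷ 60.083 g/mol = 0.94652 mol, giving 0.94652 Si and 1.89304 O.
Oxygen sums to 2.84108; scaling by 6/2.84108 = 2.11187 puts the formula on 6 O.
Si: 0.94652 × 2.11187 = 1.999 atoms per formula unit.

1.999 Si apfu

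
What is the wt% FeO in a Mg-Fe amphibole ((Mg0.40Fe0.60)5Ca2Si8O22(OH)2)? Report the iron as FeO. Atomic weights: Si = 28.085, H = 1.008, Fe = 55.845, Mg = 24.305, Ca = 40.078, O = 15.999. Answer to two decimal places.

Formula mass = 906.973 g/mol.
3 Fe → 3.0000 mol FeO per formula unit; M(FeO) = 71.844, so FeO mass = 215.532 g.
215.532/906.973 × 100 = 23.76 wt%.

23.76 wt%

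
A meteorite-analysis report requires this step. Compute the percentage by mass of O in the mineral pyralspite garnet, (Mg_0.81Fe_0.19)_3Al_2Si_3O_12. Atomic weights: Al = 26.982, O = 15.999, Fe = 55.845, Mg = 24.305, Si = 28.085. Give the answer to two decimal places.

Molar mass of (Mg_0.81Fe_0.19)_3Al_2Si_3O_12: 2.43*24.305 + 0.57*55.845 + 2*26.982 + 3*28.085 + 12*15.999 = 421.100 g/mol.
Mass of O per formula unit: 12 × 15.999 = 191.988 g.
Weight fraction O = 191.988 / 421.100 = 0.4559.

45.59 weight percent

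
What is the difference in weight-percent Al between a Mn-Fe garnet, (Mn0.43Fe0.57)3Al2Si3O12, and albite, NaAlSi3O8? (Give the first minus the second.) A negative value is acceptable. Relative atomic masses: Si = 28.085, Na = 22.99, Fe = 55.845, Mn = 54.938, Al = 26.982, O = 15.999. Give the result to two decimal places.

First mineral: 53.964 g Al in 496.572 g formula = 10.87 wt% Al.
Second mineral: 26.982 g Al in 262.219 g formula = 10.29 wt% Al.
10.87% − 10.29% gives a difference of 0.58 percentage points.

0.58 percentage points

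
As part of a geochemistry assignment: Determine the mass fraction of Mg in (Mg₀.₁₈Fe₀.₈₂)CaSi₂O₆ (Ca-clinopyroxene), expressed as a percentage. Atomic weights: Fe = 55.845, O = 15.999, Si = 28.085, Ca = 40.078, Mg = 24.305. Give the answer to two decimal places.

Molar mass of (Mg₀.₁₈Fe₀.₈₂)CaSi₂O₆: 0.18·24.305 + 0.82·55.845 + 1·40.078 + 2·28.085 + 6·15.999 = 242.410 g/mol.
Mass of Mg per formula unit: 0.18 × 24.305 = 4.375 g.
Weight fraction Mg = 4.375 / 242.410 = 0.0180.

1.80 mass %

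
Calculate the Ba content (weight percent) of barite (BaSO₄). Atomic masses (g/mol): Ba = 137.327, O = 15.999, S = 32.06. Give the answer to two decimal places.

Molar mass of BaSO₄: 1·137.327 + 1·32.06 + 4·15.999 = 233.383 g/mol.
Mass of Ba per formula unit: 1 × 137.327 = 137.327 g.
Weight fraction Ba = 137.327 / 233.383 = 0.5884.

58.84 weight percent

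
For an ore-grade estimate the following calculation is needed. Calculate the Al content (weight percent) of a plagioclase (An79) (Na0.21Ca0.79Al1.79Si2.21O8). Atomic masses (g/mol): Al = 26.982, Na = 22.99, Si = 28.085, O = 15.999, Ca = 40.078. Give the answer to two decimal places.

17.57 weight percent

Molar mass of Na0.21Ca0.79Al1.79Si2.21O8: 0.21×22.99 + 0.79×40.078 + 1.79×26.982 + 2.21×28.085 + 8×15.999 = 274.847 g/mol.
Mass of Al per formula unit: 1.79 × 26.982 = 48.298 g.
Weight fraction Al = 48.298 / 274.847 = 0.1757.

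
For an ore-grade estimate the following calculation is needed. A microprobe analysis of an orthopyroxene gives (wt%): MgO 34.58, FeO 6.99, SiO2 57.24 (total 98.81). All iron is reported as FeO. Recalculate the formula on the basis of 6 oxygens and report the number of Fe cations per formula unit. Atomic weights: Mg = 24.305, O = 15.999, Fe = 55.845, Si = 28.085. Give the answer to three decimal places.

0.204 Fe apfu

MgO (M=40.304): mol = 0.85798; Mg = 0.85798, O = 0.85798.
FeO (M=71.844): mol = 0.09729; Fe = 0.09729, O = 0.09729.
SiO2 (M=60.083): mol = 0.95268; Si = 0.95268, O = 1.90536.
ΣO = 2.86063; factor = 6/ΣO = 2.09744.
Fe apfu = 0.09729 × 2.09744 = 0.204.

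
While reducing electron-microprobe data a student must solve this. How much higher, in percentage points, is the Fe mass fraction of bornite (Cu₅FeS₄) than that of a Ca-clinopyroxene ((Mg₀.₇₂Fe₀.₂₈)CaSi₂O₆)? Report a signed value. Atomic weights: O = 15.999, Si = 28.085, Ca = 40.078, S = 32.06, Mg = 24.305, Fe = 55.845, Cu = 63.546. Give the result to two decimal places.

M(Cu₅FeS₄) = 501.815 g/mol, so wt% Fe = 55.845/501.815 × 100 = 11.13%.
M((Mg₀.₇₂Fe₀.₂₈)CaSi₂O₆) = 225.378 g/mol, so wt% Fe = 15.637/225.378 × 100 = 6.94%.
11.13 − 6.94 = 4.19 pp.

4.19 percentage points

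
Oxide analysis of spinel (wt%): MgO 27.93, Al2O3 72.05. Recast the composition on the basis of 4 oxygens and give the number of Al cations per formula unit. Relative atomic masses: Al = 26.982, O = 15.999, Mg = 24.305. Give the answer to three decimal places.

2.010 Al apfu

27.93 wt% MgO ÷ 40.304 g/mol = 0.69298 mol, giving 0.69298 Mg and 0.69298 O.
72.05 wt% Al2O3 ÷ 101.961 g/mol = 0.70664 mol, giving 1.41328 Al and 2.11992 O.
Oxygen sums to 2.81290; scaling by 4/2.81290 = 1.42202 puts the formula on 4 O.
Al: 1.41328 × 1.42202 = 2.010 atoms per formula unit.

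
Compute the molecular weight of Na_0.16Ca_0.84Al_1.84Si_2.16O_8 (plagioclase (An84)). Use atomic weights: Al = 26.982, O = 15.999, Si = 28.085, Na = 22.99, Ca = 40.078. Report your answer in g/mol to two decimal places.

Na: 0.16 × 22.99 = 3.6784
Ca: 0.84 × 40.078 = 33.6655
Al: 1.84 × 26.982 = 49.6469
Si: 2.16 × 28.085 = 60.6636
O: 8 × 15.999 = 127.9920
Summing the contributions gives the formula mass.

275.65 g/mol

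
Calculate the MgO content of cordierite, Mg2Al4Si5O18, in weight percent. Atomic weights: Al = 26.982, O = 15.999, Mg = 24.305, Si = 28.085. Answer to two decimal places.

Molar mass of Mg2Al4Si5O18 = 2×24.305 + 4×26.982 + 5×28.085 + 18×15.999 = 584.945 g/mol.
Each formula unit contains 2 Mg, equivalent to 2/1 = 2.0000 mol MgO.
M(MgO) = 1×24.305 + 1×15.999 = 40.304 g/mol.
Mass of MgO per formula unit = 2.0000 × 40.304 = 80.608 g.
MgO wt% = 80.608 / 584.945 × 100 = 13.78%.

13.78 wt%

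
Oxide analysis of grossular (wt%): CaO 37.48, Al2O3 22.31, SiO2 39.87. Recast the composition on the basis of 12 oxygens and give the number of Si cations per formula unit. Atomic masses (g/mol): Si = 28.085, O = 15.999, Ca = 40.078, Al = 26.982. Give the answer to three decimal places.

CaO: 37.48/56.077 = 0.66837 mol → 0.66837 mol Ca, 0.66837 mol O.
Al2O3: 22.31/101.961 = 0.21881 mol → 0.43762 mol Al, 0.65643 mol O.
SiO2: 39.87/60.083 = 0.66358 mol → 0.66358 mol Si, 1.32716 mol O.
Total oxygen = 2.65196 mol. Normalization factor = 12/2.65196 = 4.52496.
Si per 12 O = 0.66358 × 4.52496 = 3.003.

3.003 Si apfu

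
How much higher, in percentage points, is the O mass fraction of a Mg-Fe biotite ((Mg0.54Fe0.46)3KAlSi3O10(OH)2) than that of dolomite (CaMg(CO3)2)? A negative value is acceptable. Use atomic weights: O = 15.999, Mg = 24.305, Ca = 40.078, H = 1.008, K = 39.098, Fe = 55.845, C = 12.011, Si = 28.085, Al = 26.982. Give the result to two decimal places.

-10.39 percentage points

O in (Mg0.54Fe0.46)3KAlSi3O10(OH)2: molar mass 460.779 g/mol; 12×15.999 = 191.988 g → 41.67 wt%.
O in CaMg(CO3)2: molar mass 184.399 g/mol; 6×15.999 = 95.994 g → 52.06 wt%.
Difference = 41.67 − 52.06 = -10.39 percentage points.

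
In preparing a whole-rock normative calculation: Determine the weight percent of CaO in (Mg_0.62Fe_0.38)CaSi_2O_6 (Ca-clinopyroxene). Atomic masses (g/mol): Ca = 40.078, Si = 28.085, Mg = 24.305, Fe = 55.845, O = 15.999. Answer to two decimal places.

24.54 wt%

M((Mg_0.62Fe_0.38)CaSi_2O_6) = 228.532 g/mol; M(CaO) = 56.077 g/mol.
Moles CaO per formula unit = 1 Ca ÷ 1 = 1.0000.
CaO fraction = (1.0000 × 56.077) / 228.532 = 56.077/228.532 = 0.2454.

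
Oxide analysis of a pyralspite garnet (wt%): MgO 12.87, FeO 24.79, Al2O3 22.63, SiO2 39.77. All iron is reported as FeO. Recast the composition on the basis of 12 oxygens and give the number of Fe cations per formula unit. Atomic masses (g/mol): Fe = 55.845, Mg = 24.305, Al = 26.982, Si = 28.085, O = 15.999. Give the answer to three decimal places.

12.87 wt% MgO ÷ 40.304 g/mol = 0.31932 mol, giving 0.31932 Mg and 0.31932 O.
24.79 wt% FeO ÷ 71.844 g/mol = 0.34505 mol, giving 0.34505 Fe and 0.34505 O.
22.63 wt% Al2O3 ÷ 101.961 g/mol = 0.22195 mol, giving 0.44390 Al and 0.66585 O.
39.77 wt% SiO2 ÷ 60.083 g/mol = 0.66192 mol, giving 0.66192 Si and 1.32384 O.
Oxygen sums to 2.65406; scaling by 12/2.65406 = 4.52137 puts the formula on 12 O.
Fe: 0.34505 × 4.52137 = 1.560 atoms per formula unit.

1.560 Fe apfu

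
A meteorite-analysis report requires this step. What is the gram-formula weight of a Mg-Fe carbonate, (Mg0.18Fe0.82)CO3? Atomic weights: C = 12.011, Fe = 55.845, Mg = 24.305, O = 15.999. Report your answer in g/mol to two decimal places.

110.18 g/mol

The formula mass is the sum 0.18(24.305) + 0.82(55.845) + 1(12.011) + 3(15.999).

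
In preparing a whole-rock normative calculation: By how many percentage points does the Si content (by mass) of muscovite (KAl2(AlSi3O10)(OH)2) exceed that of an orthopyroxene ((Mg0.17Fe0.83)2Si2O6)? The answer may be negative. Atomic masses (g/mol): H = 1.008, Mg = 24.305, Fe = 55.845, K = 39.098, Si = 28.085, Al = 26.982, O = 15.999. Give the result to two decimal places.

Si in KAl2(AlSi3O10)(OH)2: molar mass 398.303 g/mol; 3×28.085 = 84.255 g → 21.15 wt%.
Si in (Mg0.17Fe0.83)2Si2O6: molar mass 253.130 g/mol; 2×28.085 = 56.170 g → 22.19 wt%.
Difference = 21.15 − 22.19 = -1.04 percentage points.

-1.04 percentage points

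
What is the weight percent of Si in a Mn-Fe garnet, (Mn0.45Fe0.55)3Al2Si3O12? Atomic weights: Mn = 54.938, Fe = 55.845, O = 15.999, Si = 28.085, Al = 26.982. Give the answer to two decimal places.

M((Mn0.45Fe0.55)3Al2Si3O12) = 496.518 g/mol.
Si contributes 3 × 28.085 = 84.255 g per mole.
84.255/496.518 = 0.1697 → 16.97%.

16.97 wt%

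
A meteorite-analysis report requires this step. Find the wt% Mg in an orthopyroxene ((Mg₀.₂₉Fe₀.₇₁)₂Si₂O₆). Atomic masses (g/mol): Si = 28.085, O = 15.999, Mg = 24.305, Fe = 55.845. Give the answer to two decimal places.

Formula mass = 0.58*24.305 + 1.42*55.845 + 2*28.085 + 6*15.999 = 245.561 g/mol, of which 14.097 g is Mg.
So Mg makes up 14.097/245.561 = 0.0574 of the mass, i.e. 5.74%.

5.74 wt%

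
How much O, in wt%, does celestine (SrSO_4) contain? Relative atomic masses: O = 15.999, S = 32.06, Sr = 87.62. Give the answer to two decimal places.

M(SrSO_4) = 183.676 g/mol.
O contributes 4 × 15.999 = 63.996 g per mole.
63.996/183.676 = 0.3484 → 34.84%.

34.84 wt%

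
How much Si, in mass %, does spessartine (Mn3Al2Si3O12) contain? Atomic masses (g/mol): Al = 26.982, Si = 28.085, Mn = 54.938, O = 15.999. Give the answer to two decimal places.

M(Mn3Al2Si3O12) = 495.021 g/mol.
Si contributes 3 × 28.085 = 84.255 g per mole.
84.255/495.021 = 0.1702 → 17.02%.

17.02 mass %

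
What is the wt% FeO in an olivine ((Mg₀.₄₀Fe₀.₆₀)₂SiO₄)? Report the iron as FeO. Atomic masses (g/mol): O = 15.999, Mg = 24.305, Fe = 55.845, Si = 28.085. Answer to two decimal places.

48.29 wt%

Formula mass = 178.539 g/mol.
1.20 Fe → 1.2000 mol FeO per formula unit; M(FeO) = 71.844, so FeO mass = 86.213 g.
86.213/178.539 × 100 = 48.29 wt%.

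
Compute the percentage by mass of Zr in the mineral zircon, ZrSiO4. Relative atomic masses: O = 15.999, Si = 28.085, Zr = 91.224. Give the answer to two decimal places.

49.77 mass %

Formula mass = 1·91.224 + 1·28.085 + 4·15.999 = 183.305 g/mol, of which 91.224 g is Zr.
So Zr makes up 91.224/183.305 = 0.4977 of the mass, i.e. 49.77%.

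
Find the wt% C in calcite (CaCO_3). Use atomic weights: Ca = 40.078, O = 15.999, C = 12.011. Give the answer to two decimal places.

M(CaCO_3) = 100.086 g/mol.
C contributes 1 × 12.011 = 12.011 g per mole.
12.011/100.086 = 0.1200 → 12.00%.

12.00 wt%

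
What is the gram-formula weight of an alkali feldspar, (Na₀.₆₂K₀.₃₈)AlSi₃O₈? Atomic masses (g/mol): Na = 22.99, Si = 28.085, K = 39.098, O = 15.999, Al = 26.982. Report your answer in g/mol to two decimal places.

268.34 g/mol

M = 0.62×22.99 + 0.38×39.098 + 1×26.982 + 3×28.085 + 8×15.999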